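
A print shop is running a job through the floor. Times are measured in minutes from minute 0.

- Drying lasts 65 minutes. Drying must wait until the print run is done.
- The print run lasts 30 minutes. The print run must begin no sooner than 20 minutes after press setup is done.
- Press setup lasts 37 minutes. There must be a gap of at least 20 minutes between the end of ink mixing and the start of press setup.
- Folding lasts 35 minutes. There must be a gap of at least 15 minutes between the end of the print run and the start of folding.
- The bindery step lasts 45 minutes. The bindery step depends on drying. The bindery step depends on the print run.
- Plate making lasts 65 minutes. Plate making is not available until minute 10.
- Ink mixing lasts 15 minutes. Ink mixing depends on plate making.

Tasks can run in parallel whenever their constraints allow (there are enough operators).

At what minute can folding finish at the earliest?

247

Plate making cannot begin until its own release at minute 10. It runs from minute 10 to 10 + 65 = minute 75.
After plate making (finishes minute 75), ink mixing can start at minute 75 and finishes at minute 90.
After ink mixing (finishes minute 90, plus 20-minute gap → minute 110), press setup can start at minute 110 and finishes at minute 147.
After press setup (finishes minute 147, plus 20-minute gap → minute 167), the print run can start at minute 167 and finishes at minute 197.
After the print run (finishes minute 197, plus 15-minute gap → minute 212), folding can start at minute 212 and finishes at minute 247.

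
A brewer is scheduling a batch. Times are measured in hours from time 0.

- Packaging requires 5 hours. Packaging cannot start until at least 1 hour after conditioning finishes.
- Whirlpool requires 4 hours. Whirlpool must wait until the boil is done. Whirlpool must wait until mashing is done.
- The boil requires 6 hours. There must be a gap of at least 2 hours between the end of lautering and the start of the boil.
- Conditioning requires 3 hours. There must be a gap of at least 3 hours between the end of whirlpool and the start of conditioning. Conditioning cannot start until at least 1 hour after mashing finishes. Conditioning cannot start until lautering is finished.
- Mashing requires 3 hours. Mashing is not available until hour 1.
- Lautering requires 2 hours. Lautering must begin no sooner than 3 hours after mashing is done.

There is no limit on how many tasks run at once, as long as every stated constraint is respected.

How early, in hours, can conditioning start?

Mashing cannot begin until its own release at hour 1. It runs from hour 1 to 1 + 3 = hour 4.
Lautering cannot begin until mashing (finishes hour 4, plus 3-hour gap → hour 7). It runs from hour 7 to 7 + 2 = hour 9.
The boil cannot begin until lautering (finishes hour 9, plus 2-hour gap → hour 11). It runs from hour 11 to 11 + 6 = hour 17.
Whirlpool needs all of the boil (finishes hour 17); mashing (finishes hour 4). That puts its earliest start at hour 17; it finishes at 17 + 4 = hour 21.
Conditioning waits on whirlpool (finishes hour 21, plus 3-hour gap → hour 24); mashing (finishes hour 4, plus 1-hour gap → hour 5); lautering (finishes hour 9). The latest of these is hour 24, which is the earliest conditioning can start.

24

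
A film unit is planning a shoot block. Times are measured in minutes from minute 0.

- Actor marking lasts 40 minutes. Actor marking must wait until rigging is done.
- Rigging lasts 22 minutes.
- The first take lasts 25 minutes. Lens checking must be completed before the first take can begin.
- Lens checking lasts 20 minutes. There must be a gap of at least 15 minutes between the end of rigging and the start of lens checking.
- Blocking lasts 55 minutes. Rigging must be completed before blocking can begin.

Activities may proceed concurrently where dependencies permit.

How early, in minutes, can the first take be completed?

Rigging can start immediately at minute 0; it finishes at minute 22.
After rigging (finishes minute 22, plus 15-minute gap → minute 37), lens checking can start at minute 37 and finishes at minute 57.
The first take cannot begin until lens checking (finishes minute 57). It runs from minute 57 to 57 + 25 = minute 82.

82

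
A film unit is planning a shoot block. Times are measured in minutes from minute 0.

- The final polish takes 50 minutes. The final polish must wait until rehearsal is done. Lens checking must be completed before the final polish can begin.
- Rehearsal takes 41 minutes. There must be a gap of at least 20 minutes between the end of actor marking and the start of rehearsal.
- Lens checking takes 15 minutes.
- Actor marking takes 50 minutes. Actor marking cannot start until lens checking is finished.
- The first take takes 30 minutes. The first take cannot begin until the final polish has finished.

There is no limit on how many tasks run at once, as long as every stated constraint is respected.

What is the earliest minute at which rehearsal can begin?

85

Nothing blocks lens checking, so it runs from minute 0 to minute 15.
Actor marking cannot begin until lens checking (finishes minute 15). It runs from minute 15 to 15 + 50 = minute 65.
Rehearsal waits on actor marking (finishes minute 65, plus 20-minute gap → minute 85), so the earliest it can start is minute 85.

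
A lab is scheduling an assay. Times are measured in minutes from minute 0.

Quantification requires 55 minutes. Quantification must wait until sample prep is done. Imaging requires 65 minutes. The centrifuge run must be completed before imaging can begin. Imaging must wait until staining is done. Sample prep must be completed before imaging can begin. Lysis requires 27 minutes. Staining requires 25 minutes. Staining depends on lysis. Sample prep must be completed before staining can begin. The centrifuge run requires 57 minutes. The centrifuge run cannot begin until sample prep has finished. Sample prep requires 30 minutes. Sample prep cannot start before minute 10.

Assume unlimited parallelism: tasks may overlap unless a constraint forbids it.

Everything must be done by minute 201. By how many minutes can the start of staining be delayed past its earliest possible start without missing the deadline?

Nothing blocks lysis, so it runs from minute 0 to minute 27.
After its own release at minute 10, sample prep can start at minute 10 and finishes at minute 40.
Staining cannot start until lysis (finishes minute 27); sample prep (finishes minute 40). The controlling bound is minute 40, so staining finishes at 40 + 25 = minute 65.

Working backward from the deadline:
Imaging has no dependents, so it just needs to finish by minute 201. Starting by 201 − 65 = minute 136 achieves that.
Since imaging (must start by minute 136) depends on it, staining must finish by minute 136. Backing off its 25-minute duration gives a latest start of minute 111.
So staining can start as early as minute 40 and as late as minute 111, giving 111 − 40 = 71 minutes of slack.

71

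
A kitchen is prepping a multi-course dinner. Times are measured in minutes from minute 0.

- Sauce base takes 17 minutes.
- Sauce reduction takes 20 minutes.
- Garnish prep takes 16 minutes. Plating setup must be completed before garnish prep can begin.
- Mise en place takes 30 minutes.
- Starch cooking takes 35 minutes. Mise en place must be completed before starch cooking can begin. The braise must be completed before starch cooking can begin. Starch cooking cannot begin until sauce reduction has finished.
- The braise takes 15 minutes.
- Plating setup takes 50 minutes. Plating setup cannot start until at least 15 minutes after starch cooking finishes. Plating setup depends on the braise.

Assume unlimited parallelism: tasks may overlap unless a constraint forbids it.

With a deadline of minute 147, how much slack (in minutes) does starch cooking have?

Sauce reduction has no prerequisites, so it starts at minute 0 and finishes at minute 20.
Nothing blocks the braise, so it runs from minute 0 to minute 15.
Mise en place has no prerequisites, so it starts at minute 0 and finishes at minute 30.
Starch cooking cannot start until mise en place (finishes minute 30); the braise (finishes minute 15); sauce reduction (finishes minute 20). The controlling bound is minute 30, so starch cooking finishes at 30 + 35 = minute 65.

Working backward from the deadline:
Garnish prep has no dependents, so it just needs to finish by minute 147. Starting by 147 − 16 = minute 131 achieves that.
Plating setup has to be done before garnish prep (must start by minute 131). That means finishing by minute 131, i.e. starting by 131 − 50 = minute 81.
Starch cooking must finish before plating setup (must start by minute 81, minus 15-minute gap → minute 66). With a 35-minute duration, starch cooking must start by 66 − 35 = minute 31.
So starch cooking can start as early as minute 30 and as late as minute 31, giving 31 − 30 = 1 minute of slack.

1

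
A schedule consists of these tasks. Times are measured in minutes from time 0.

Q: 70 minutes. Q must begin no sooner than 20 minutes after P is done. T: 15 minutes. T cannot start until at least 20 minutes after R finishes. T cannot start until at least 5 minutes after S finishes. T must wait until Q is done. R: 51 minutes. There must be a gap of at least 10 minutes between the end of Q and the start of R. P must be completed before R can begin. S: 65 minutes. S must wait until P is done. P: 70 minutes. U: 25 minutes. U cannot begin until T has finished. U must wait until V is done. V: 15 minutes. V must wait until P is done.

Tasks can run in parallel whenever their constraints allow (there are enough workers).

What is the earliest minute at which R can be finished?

221

Nothing blocks P, so it runs from minute 0 to minute 70.
Q waits on P (finishes minute 70, plus 20-minute gap → minute 90), so it starts at minute 90 and finishes at 90 + 70 = minute 160.
R has to wait for Q (finishes minute 160, plus 10-minute gap → minute 170); P (finishes minute 70). The latest of these is minute 170, so R runs minute 170 to 170 + 51 = minute 221.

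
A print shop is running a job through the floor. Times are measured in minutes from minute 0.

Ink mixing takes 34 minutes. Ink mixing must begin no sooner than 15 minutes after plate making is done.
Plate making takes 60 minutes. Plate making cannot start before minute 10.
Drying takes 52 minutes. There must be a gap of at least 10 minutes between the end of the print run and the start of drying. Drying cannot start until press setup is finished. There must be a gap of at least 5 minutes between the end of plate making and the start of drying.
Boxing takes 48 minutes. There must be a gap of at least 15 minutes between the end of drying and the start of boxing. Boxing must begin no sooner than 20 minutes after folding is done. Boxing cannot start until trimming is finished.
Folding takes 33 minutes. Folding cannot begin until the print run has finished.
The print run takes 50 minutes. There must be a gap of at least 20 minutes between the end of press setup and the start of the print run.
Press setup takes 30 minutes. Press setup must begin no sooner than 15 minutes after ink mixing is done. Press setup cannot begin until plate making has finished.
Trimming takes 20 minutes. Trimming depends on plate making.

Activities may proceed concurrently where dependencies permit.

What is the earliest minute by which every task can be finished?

359

Plate making cannot begin until its own release at minute 10. It runs from minute 10 to 10 + 60 = minute 70.
Trimming cannot begin until plate making (finishes minute 70). It runs from minute 70 to 70 + 20 = minute 90.
Ink mixing waits on plate making (finishes minute 70, plus 15-minute gap → minute 85), so it starts at minute 85 and finishes at 85 + 34 = minute 119.
Press setup has to wait for ink mixing (finishes minute 119, plus 15-minute gap → minute 134); plate making (finishes minute 70). The latest of these is minute 134, so press setup runs minute 134 to 134 + 30 = minute 164.
The print run cannot begin until press setup (finishes minute 164, plus 20-minute gap → minute 184). It runs from minute 184 to 184 + 50 = minute 234.
Folding cannot begin until the print run (finishes minute 234). It runs from minute 234 to 234 + 33 = minute 267.
Drying needs all of the print run (finishes minute 234, plus 10-minute gap → minute 244); press setup (finishes minute 164); plate making (finishes minute 70, plus 5-minute gap → minute 75). That puts its earliest start at minute 244; it finishes at 244 + 52 = minute 296.
Boxing needs all of drying (finishes minute 296, plus 15-minute gap → minute 311); folding (finishes minute 267, plus 20-minute gap → minute 287); trimming (finishes minute 90). That puts its earliest start at minute 311; it finishes at 311 + 48 = minute 359.
All tasks are finished once the last one completes. Finish times: Plate making at 70, Ink mixing at 119, Press setup at 164, The print run at 234, Drying at 296, Trimming at 90, Folding at 267, Boxing at 359. The latest is minute 359.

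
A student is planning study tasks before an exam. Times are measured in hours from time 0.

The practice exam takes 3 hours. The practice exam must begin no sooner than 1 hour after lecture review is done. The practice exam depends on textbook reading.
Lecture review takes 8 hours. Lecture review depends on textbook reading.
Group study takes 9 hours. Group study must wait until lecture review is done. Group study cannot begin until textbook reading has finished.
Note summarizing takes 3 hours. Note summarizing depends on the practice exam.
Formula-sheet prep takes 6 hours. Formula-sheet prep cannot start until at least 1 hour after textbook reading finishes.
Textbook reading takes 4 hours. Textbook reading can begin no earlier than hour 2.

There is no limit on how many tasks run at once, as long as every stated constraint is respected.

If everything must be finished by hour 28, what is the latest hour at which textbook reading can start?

To finish by hour 28, note summarizing (duration 3) must start no later than hour 25.
The practice exam must finish before note summarizing (must start by hour 25). With a 3-hour duration, the practice exam must start by 25 − 3 = hour 22.
Group study must finish by hour 28; it takes 9 hours, so it must start by 28 − 9 = hour 19.
For lecture review: the practice exam (must start by hour 22, minus 1-hour gap → hour 21); group study (must start by hour 19). The most restrictive is hour 19; with an 8-hour duration, lecture review must start by hour 11.
To finish by hour 28, formula-sheet prep (duration 6) must start no later than hour 22.
Textbook reading has several dependents: lecture review (must start by hour 11); the practice exam (must start by hour 22); group study (must start by hour 19); formula-sheet prep (must start by hour 22, minus 1-hour gap → hour 21). The earliest of those limits is hour 11, so textbook reading must start by 11 − 4 = hour 7.

7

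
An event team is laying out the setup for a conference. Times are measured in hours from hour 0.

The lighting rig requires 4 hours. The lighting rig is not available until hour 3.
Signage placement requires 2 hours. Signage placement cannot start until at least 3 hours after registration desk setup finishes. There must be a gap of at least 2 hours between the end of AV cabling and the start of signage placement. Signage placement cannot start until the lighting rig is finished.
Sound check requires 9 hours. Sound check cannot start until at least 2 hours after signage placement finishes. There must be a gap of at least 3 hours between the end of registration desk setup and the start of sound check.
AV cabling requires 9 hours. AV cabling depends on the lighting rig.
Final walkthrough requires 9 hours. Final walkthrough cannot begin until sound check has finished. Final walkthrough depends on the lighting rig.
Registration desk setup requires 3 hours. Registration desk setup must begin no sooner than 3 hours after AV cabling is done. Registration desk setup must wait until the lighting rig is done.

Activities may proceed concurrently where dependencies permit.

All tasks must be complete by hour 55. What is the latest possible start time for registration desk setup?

27

Final walkthrough must finish by hour 55; it takes 9 hours, so it must start by 55 − 9 = hour 46.
Sound check has to be done before final walkthrough (must start by hour 46). That means finishing by hour 46, i.e. starting by 46 − 9 = hour 37.
Signage placement has to be done before sound check (must start by hour 37, minus 2-hour gap → hour 35). That means finishing by hour 35, i.e. starting by 35 − 2 = hour 33.
Registration desk setup feeds signage placement (must start by hour 33, minus 3-hour gap → hour 30); sound check (must start by hour 37, minus 3-hour gap → hour 34). Taking the minimum, registration desk setup must finish by hour 30 and start by 30 − 3 = hour 27.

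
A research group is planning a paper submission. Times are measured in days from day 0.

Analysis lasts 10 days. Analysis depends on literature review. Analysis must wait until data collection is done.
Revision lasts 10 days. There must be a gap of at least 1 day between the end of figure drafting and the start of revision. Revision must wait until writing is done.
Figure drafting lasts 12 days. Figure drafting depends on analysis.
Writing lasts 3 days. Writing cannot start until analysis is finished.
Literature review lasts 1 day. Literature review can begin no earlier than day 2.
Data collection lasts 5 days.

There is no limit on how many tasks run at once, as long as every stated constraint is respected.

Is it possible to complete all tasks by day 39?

Nothing blocks data collection, so it runs from day 0 to day 5.
After its own release at day 2, literature review can start at day 2 and finishes at day 3.
Analysis needs all of literature review (finishes day 3); data collection (finishes day 5). That puts its earliest start at day 5; it finishes at 5 + 10 = day 15.
Writing waits on analysis (finishes day 15), so it starts at day 15 and finishes at 15 + 3 = day 18.
After analysis (finishes day 15), figure drafting can start at day 15 and finishes at day 27.
Revision has to wait for figure drafting (finishes day 27, plus 1-day gap → day 28); writing (finishes day 18). The latest of these is day 28, so revision runs day 28 to 28 + 10 = day 38.
Every task is finished by day 38, which is no later than the deadline of 39, so the schedule is feasible.

Yes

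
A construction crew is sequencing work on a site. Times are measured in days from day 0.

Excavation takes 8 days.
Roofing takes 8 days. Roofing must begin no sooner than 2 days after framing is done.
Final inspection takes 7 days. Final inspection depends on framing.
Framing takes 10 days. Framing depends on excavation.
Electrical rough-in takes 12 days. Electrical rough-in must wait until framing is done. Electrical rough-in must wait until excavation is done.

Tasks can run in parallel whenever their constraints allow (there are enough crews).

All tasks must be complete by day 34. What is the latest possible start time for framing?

Roofing has no dependents, so it just needs to finish by day 34. Starting by 34 − 8 = day 26 achieves that.
Nothing follows electrical rough-in; the deadline of day 34 is its only limit. It must start by 34 − 12 = day 22.
To finish by day 34, final inspection (duration 7) must start no later than day 27.
Framing has several dependents: roofing (must start by day 26, minus 2-day gap → day 24); electrical rough-in (must start by day 22); final inspection (must start by day 27). The earliest of those limits is day 22, so framing must start by 22 − 10 = day 12.

12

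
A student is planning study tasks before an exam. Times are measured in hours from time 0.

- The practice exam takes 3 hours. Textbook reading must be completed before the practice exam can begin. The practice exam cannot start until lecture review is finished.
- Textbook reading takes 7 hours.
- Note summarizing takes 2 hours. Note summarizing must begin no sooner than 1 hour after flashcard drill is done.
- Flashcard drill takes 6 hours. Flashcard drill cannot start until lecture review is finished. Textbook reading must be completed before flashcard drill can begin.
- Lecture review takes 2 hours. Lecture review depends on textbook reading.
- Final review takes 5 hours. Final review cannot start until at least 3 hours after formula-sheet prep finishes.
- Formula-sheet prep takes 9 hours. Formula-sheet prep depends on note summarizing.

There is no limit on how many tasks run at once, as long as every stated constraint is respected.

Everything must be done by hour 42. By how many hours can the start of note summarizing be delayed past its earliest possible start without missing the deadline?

7

Textbook reading can start immediately at hour 0; it finishes at hour 7.
After textbook reading (finishes hour 7), lecture review can start at hour 7 and finishes at hour 9.
Flashcard drill cannot start until lecture review (finishes hour 9); textbook reading (finishes hour 7). The controlling bound is hour 9, so flashcard drill finishes at 9 + 6 = hour 15.
Note summarizing waits on flashcard drill (finishes hour 15, plus 1-hour gap → hour 16), so it starts at hour 16 and finishes at 16 + 2 = hour 18.

Working backward from the deadline:
Final review has no dependents, so it just needs to finish by hour 42. Starting by 42 − 5 = hour 37 achieves that.
Formula-sheet prep feeds into final review (must start by hour 37, minus 3-hour gap → hour 34); so formula-sheet prep must finish by hour 34 and therefore start by hour 25.
Note summarizing must finish before formula-sheet prep (must start by hour 25). With a 2-hour duration, note summarizing must start by 25 − 2 = hour 23.
So note summarizing can start as early as hour 16 and as late as hour 23, giving 23 − 16 = 7 hours of slack.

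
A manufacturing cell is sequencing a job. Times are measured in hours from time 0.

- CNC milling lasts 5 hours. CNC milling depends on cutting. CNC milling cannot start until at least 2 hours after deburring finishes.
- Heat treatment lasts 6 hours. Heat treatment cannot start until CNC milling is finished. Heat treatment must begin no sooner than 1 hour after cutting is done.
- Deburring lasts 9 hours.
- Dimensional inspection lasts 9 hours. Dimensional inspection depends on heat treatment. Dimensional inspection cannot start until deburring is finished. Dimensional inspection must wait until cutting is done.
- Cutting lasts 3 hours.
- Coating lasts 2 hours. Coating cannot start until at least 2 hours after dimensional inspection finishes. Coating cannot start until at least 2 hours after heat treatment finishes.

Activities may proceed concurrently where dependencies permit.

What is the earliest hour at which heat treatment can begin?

Deburring has no prerequisites, so it starts at hour 0 and finishes at hour 9.
Cutting can start immediately at hour 0; it finishes at hour 3.
CNC milling needs all of cutting (finishes hour 3); deburring (finishes hour 9, plus 2-hour gap → hour 11). That puts its earliest start at hour 11; it finishes at 11 + 5 = hour 16.
Heat treatment waits on CNC milling (finishes hour 16); cutting (finishes hour 3, plus 1-hour gap → hour 4). The latest of these is hour 16, which is the earliest heat treatment can start.

16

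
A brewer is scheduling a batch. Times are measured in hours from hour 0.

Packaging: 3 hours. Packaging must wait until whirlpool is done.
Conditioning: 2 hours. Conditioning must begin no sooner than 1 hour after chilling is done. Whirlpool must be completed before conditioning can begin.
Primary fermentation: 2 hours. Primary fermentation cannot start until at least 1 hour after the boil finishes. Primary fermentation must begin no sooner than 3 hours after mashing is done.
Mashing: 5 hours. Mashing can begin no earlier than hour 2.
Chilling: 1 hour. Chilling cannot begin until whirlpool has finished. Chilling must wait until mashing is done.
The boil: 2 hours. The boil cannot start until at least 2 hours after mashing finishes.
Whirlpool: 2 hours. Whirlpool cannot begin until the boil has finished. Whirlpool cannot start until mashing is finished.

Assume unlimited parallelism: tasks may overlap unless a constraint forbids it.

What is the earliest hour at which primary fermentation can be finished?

Mashing cannot begin until its own release at hour 2. It runs from hour 2 to 2 + 5 = hour 7.
The boil waits on mashing (finishes hour 7, plus 2-hour gap → hour 9), so it starts at hour 9 and finishes at 9 + 2 = hour 11.
Primary fermentation needs all of the boil (finishes hour 11, plus 1-hour gap → hour 12); mashing (finishes hour 7, plus 3-hour gap → hour 10). That puts its earliest start at hour 12; it finishes at 12 + 2 = hour 14.

14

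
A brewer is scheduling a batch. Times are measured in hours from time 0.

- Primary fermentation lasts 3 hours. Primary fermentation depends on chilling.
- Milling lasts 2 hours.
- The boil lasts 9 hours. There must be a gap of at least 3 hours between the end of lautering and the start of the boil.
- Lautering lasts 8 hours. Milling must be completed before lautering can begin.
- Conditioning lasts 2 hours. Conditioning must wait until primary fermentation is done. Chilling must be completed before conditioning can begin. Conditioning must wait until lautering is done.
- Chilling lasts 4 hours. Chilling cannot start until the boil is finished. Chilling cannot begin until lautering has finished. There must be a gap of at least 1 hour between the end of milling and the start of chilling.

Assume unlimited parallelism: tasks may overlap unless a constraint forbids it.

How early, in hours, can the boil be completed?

22

Milling has no prerequisites, so it starts at hour 0 and finishes at hour 2.
After milling (finishes hour 2), lautering can start at hour 2 and finishes at hour 10.
The boil cannot begin until lautering (finishes hour 10, plus 3-hour gap → hour 13). It runs from hour 13 to 13 + 9 = hour 22.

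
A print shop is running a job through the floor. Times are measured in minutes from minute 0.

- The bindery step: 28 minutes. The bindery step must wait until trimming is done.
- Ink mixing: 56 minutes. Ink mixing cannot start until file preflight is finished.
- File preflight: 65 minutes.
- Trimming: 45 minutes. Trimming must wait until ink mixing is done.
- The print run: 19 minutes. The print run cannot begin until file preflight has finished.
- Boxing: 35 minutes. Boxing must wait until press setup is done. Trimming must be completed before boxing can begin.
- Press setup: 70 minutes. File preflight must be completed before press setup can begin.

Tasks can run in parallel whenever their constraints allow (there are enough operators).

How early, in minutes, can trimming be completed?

Nothing blocks file preflight, so it runs from minute 0 to minute 65.
Ink mixing waits on file preflight (finishes minute 65), so it starts at minute 65 and finishes at 65 + 56 = minute 121.
Trimming cannot begin until ink mixing (finishes minute 121). It runs from minute 121 to 121 + 45 = minute 166.

166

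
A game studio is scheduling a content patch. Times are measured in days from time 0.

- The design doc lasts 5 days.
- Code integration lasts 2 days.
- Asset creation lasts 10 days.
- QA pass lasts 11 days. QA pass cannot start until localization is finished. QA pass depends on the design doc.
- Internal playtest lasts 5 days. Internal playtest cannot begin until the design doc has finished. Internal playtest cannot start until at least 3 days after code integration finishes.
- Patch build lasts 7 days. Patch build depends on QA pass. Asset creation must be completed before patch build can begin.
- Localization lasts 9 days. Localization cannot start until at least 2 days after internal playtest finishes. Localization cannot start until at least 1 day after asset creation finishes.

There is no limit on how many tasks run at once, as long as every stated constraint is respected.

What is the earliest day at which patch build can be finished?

39

Nothing blocks code integration, so it runs from day 0 to day 2.
Asset creation can start immediately at day 0; it finishes at day 10.
The design doc has no prerequisites, so it starts at day 0 and finishes at day 5.
Internal playtest has to wait for the design doc (finishes day 5); code integration (finishes day 2, plus 3-day gap → day 5). The latest of these is day 5, so internal playtest runs day 5 to 5 + 5 = day 10.
Localization cannot start until internal playtest (finishes day 10, plus 2-day gap → day 12); asset creation (finishes day 10, plus 1-day gap → day 11). The controlling bound is day 12, so localization finishes at 12 + 9 = day 21.
QA pass cannot start until localization (finishes day 21); the design doc (finishes day 5). The controlling bound is day 21, so QA pass finishes at 21 + 11 = day 32.
Patch build cannot start until QA pass (finishes day 32); asset creation (finishes day 10). The controlling bound is day 32, so patch build finishes at 32 + 7 = day 39.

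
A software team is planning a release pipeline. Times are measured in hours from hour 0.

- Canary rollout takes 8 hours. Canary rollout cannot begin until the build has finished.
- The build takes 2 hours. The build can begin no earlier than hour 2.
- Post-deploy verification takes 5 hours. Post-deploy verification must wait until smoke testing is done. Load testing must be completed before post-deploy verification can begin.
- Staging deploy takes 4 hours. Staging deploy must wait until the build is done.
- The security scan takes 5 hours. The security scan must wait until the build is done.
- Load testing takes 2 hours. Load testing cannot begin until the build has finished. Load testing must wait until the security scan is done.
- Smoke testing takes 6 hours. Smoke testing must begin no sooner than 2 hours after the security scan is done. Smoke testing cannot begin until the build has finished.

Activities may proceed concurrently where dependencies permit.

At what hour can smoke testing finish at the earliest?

After its own release at hour 2, the build can start at hour 2 and finishes at hour 4.
The security scan cannot begin until the build (finishes hour 4). It runs from hour 4 to 4 + 5 = hour 9.
Smoke testing needs all of the security scan (finishes hour 9, plus 2-hour gap → hour 11); the build (finishes hour 4). That puts its earliest start at hour 11; it finishes at 11 + 6 = hour 17.

17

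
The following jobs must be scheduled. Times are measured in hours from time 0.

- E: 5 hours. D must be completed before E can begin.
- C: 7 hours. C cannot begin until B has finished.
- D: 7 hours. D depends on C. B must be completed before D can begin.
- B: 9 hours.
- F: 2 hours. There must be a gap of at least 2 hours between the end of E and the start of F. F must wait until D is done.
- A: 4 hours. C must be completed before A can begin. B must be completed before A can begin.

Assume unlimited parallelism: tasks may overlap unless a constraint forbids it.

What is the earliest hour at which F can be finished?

32

B can start immediately at hour 0; it finishes at hour 9.
C cannot begin until B (finishes hour 9). It runs from hour 9 to 9 + 7 = hour 16.
For D: C (finishes hour 16); B (finishes hour 9). Taking the maximum gives a start of hour 16, and it finishes at 16 + 7 = hour 23.
After D (finishes hour 23), E can start at hour 23 and finishes at hour 28.
F needs all of E (finishes hour 28, plus 2-hour gap → hour 30); D (finishes hour 23). That puts its earliest start at hour 30; it finishes at 30 + 2 = hour 32.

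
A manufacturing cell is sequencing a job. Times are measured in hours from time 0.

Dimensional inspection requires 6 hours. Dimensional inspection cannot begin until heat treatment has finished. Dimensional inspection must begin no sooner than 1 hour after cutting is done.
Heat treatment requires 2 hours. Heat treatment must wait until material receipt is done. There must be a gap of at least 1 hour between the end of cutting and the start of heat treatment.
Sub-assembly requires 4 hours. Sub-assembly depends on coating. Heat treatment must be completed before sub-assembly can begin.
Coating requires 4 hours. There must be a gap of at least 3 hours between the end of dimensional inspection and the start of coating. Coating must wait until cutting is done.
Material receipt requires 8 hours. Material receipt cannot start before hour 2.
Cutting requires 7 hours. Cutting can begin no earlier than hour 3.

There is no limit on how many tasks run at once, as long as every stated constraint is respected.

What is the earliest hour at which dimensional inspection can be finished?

Cutting waits on its own release at hour 3, so it starts at hour 3 and finishes at 3 + 7 = hour 10.
Material receipt cannot begin until its own release at hour 2. It runs from hour 2 to 2 + 8 = hour 10.
Heat treatment cannot start until material receipt (finishes hour 10); cutting (finishes hour 10, plus 1-hour gap → hour 11). The controlling bound is hour 11, so heat treatment finishes at 11 + 2 = hour 13.
Dimensional inspection needs all of heat treatment (finishes hour 13); cutting (finishes hour 10, plus 1-hour gap → hour 11). That puts its earliest start at hour 13; it finishes at 13 + 6 = hour 19.

19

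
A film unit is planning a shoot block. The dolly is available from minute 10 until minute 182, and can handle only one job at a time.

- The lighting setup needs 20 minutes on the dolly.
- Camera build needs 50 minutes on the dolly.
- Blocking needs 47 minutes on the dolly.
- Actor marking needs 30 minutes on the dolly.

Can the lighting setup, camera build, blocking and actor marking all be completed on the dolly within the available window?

The dolly window is 182 − 10 = 172 minutes.
Running back to back, the jobs need 20 + 50 + 47 + 30 = 147 minutes on the dolly.
Since 147 ≤ 172, they fit within the window.

Yes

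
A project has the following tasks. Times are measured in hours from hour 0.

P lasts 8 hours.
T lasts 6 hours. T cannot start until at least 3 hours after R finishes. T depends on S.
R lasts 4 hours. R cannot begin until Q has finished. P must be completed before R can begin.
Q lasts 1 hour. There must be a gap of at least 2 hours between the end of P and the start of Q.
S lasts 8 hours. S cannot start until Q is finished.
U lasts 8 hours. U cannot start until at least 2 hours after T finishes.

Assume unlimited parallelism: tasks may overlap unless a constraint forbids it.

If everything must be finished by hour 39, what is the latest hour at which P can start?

4

Nothing follows U; the deadline of hour 39 is its only limit. It must start by 39 − 8 = hour 31.
T feeds into U (must start by hour 31, minus 2-hour gap → hour 29); so T must finish by hour 29 and therefore start by hour 23.
Since T (must start by hour 23, minus 3-hour gap → hour 20) depends on it, R must finish by hour 20. Backing off its 4-hour duration gives a latest start of hour 16.
S feeds into T (must start by hour 23); so S must finish by hour 23 and therefore start by hour 15.
For Q: R (must start by hour 16); S (must start by hour 15). The most restrictive is hour 15; with a 1-hour duration, Q must start by hour 14.
P has several dependents: Q (must start by hour 14, minus 2-hour gap → hour 12); R (must start by hour 16). The earliest of those limits is hour 12, so P must start by 12 − 8 = hour 4.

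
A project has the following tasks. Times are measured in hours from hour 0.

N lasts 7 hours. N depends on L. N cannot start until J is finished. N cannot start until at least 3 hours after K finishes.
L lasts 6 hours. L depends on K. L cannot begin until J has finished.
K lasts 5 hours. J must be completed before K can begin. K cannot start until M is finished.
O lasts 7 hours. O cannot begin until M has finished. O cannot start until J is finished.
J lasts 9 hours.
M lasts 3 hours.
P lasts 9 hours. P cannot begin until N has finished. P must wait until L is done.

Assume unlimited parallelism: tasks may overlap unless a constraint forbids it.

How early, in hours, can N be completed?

M has no prerequisites, so it starts at hour 0 and finishes at hour 3.
J can start immediately at hour 0; it finishes at hour 9.
K has to wait for J (finishes hour 9); M (finishes hour 3). The latest of these is hour 9, so K runs hour 9 to 9 + 5 = hour 14.
For L: K (finishes hour 14); J (finishes hour 9). Taking the maximum gives a start of hour 14, and it finishes at 14 + 6 = hour 20.
N has to wait for L (finishes hour 20); J (finishes hour 9); K (finishes hour 14, plus 3-hour gap → hour 17). The latest of these is hour 20, so N runs hour 20 to 20 + 7 = hour 27.

27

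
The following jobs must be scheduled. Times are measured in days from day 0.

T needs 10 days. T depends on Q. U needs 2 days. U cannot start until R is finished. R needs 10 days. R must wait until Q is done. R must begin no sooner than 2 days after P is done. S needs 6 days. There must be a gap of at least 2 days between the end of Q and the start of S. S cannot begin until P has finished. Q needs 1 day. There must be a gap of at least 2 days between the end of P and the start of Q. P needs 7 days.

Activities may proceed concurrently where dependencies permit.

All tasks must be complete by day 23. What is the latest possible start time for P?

U must finish by day 23; it takes 2 days, so it must start by 23 − 2 = day 21.
Since U (must start by day 21) depends on it, R must finish by day 21. Backing off its 10-day duration gives a latest start of day 11.
To finish by day 23, S (duration 6) must start no later than day 17.
To finish by day 23, T (duration 10) must start no later than day 13.
For Q: R (must start by day 11); S (must start by day 17, minus 2-day gap → day 15); T (must start by day 13). The most restrictive is day 11; with a 1-day duration, Q must start by day 10.
P feeds Q (must start by day 10, minus 2-day gap → day 8); R (must start by day 11, minus 2-day gap → day 9); S (must start by day 17). Taking the minimum, P must finish by day 8 and start by 8 − 7 = day 1.

1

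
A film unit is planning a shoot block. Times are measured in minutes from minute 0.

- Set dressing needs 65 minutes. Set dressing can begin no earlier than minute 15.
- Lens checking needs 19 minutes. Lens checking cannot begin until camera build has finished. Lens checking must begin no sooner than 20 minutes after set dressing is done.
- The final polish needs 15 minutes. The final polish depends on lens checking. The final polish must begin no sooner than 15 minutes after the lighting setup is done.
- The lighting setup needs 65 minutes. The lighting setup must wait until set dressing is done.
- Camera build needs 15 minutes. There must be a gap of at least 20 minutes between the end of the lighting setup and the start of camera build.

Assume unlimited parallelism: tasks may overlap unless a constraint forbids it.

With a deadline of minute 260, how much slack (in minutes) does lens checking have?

46

Set dressing cannot begin until its own release at minute 15. It runs from minute 15 to 15 + 65 = minute 80.
The lighting setup cannot begin until set dressing (finishes minute 80). It runs from minute 80 to 80 + 65 = minute 145.
Camera build cannot begin until the lighting setup (finishes minute 145, plus 20-minute gap → minute 165). It runs from minute 165 to 165 + 15 = minute 180.
For lens checking: camera build (finishes minute 180); set dressing (finishes minute 80, plus 20-minute gap → minute 100). Taking the maximum gives a start of minute 180, and it finishes at 180 + 19 = minute 199.

Working backward from the deadline:
To finish by minute 260, the final polish (duration 15) must start no later than minute 245.
Lens checking must finish before the final polish (must start by minute 245). With a 19-minute duration, lens checking must start by 245 − 19 = minute 226.
So lens checking can start as early as minute 180 and as late as minute 226, giving 226 − 180 = 46 minutes of slack.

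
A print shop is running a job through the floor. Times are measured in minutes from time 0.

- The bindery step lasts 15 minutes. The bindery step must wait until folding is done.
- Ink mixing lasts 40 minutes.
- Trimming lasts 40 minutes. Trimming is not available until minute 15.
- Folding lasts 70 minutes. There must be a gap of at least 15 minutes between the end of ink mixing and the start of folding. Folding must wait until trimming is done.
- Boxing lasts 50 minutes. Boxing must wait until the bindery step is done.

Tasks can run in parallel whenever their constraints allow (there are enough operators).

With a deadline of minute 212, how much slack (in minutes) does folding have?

22

Trimming waits on its own release at minute 15, so it starts at minute 15 and finishes at 15 + 40 = minute 55.
Ink mixing has no prerequisites, so it starts at minute 0 and finishes at minute 40.
Folding needs all of ink mixing (finishes minute 40, plus 15-minute gap → minute 55); trimming (finishes minute 55). That puts its earliest start at minute 55; it finishes at 55 + 70 = minute 125.

Working backward from the deadline:
To finish by minute 212, boxing (duration 50) must start no later than minute 162.
Since boxing (must start by minute 162) depends on it, the bindery step must finish by minute 162. Backing off its 15-minute duration gives a latest start of minute 147.
Folding must finish before the bindery step (must start by minute 147). With a 70-minute duration, folding must start by 147 − 70 = minute 77.
So folding can start as early as minute 55 and as late as minute 77, giving 77 − 55 = 22 minutes of slack.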